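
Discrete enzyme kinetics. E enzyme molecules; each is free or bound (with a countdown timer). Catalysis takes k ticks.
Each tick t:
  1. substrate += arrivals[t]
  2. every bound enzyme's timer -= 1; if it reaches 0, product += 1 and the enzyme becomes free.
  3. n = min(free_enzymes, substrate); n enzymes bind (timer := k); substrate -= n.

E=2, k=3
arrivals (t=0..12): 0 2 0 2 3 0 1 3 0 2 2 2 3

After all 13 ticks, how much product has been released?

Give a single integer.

t=0: arr=0 -> substrate=0 bound=0 product=0
t=1: arr=2 -> substrate=0 bound=2 product=0
t=2: arr=0 -> substrate=0 bound=2 product=0
t=3: arr=2 -> substrate=2 bound=2 product=0
t=4: arr=3 -> substrate=3 bound=2 product=2
t=5: arr=0 -> substrate=3 bound=2 product=2
t=6: arr=1 -> substrate=4 bound=2 product=2
t=7: arr=3 -> substrate=5 bound=2 product=4
t=8: arr=0 -> substrate=5 bound=2 product=4
t=9: arr=2 -> substrate=7 bound=2 product=4
t=10: arr=2 -> substrate=7 bound=2 product=6
t=11: arr=2 -> substrate=9 bound=2 product=6
t=12: arr=3 -> substrate=12 bound=2 product=6

Answer: 6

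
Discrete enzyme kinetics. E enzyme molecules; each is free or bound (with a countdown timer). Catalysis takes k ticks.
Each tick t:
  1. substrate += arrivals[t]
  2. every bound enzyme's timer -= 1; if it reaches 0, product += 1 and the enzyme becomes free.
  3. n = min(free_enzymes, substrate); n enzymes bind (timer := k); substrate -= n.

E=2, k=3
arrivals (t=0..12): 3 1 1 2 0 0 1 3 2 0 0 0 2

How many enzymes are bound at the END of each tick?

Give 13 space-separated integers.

Answer: 2 2 2 2 2 2 2 2 2 2 2 2 2

Derivation:
t=0: arr=3 -> substrate=1 bound=2 product=0
t=1: arr=1 -> substrate=2 bound=2 product=0
t=2: arr=1 -> substrate=3 bound=2 product=0
t=3: arr=2 -> substrate=3 bound=2 product=2
t=4: arr=0 -> substrate=3 bound=2 product=2
t=5: arr=0 -> substrate=3 bound=2 product=2
t=6: arr=1 -> substrate=2 bound=2 product=4
t=7: arr=3 -> substrate=5 bound=2 product=4
t=8: arr=2 -> substrate=7 bound=2 product=4
t=9: arr=0 -> substrate=5 bound=2 product=6
t=10: arr=0 -> substrate=5 bound=2 product=6
t=11: arr=0 -> substrate=5 bound=2 product=6
t=12: arr=2 -> substrate=5 bound=2 product=8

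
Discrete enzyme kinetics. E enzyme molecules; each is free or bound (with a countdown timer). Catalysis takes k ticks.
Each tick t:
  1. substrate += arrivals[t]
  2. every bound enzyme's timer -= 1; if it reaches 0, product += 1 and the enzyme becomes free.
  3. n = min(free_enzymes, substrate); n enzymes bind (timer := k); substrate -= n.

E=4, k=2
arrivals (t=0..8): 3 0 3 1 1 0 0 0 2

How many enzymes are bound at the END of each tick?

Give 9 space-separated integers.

t=0: arr=3 -> substrate=0 bound=3 product=0
t=1: arr=0 -> substrate=0 bound=3 product=0
t=2: arr=3 -> substrate=0 bound=3 product=3
t=3: arr=1 -> substrate=0 bound=4 product=3
t=4: arr=1 -> substrate=0 bound=2 product=6
t=5: arr=0 -> substrate=0 bound=1 product=7
t=6: arr=0 -> substrate=0 bound=0 product=8
t=7: arr=0 -> substrate=0 bound=0 product=8
t=8: arr=2 -> substrate=0 bound=2 product=8

Answer: 3 3 3 4 2 1 0 0 2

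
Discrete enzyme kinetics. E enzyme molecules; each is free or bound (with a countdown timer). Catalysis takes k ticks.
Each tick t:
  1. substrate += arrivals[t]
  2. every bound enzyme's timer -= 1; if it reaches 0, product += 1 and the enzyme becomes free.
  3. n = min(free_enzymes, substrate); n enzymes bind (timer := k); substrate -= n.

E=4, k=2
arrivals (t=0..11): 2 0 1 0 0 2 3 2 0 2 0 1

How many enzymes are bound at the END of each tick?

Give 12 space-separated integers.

t=0: arr=2 -> substrate=0 bound=2 product=0
t=1: arr=0 -> substrate=0 bound=2 product=0
t=2: arr=1 -> substrate=0 bound=1 product=2
t=3: arr=0 -> substrate=0 bound=1 product=2
t=4: arr=0 -> substrate=0 bound=0 product=3
t=5: arr=2 -> substrate=0 bound=2 product=3
t=6: arr=3 -> substrate=1 bound=4 product=3
t=7: arr=2 -> substrate=1 bound=4 product=5
t=8: arr=0 -> substrate=0 bound=3 product=7
t=9: arr=2 -> substrate=0 bound=3 product=9
t=10: arr=0 -> substrate=0 bound=2 product=10
t=11: arr=1 -> substrate=0 bound=1 product=12

Answer: 2 2 1 1 0 2 4 4 3 3 2 1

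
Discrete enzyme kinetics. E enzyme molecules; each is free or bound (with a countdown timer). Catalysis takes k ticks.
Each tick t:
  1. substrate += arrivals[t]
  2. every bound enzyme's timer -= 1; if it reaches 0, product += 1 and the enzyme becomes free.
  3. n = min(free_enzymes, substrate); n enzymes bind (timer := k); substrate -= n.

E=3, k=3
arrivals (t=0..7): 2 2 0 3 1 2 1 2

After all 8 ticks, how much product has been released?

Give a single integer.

t=0: arr=2 -> substrate=0 bound=2 product=0
t=1: arr=2 -> substrate=1 bound=3 product=0
t=2: arr=0 -> substrate=1 bound=3 product=0
t=3: arr=3 -> substrate=2 bound=3 product=2
t=4: arr=1 -> substrate=2 bound=3 product=3
t=5: arr=2 -> substrate=4 bound=3 product=3
t=6: arr=1 -> substrate=3 bound=3 product=5
t=7: arr=2 -> substrate=4 bound=3 product=6

Answer: 6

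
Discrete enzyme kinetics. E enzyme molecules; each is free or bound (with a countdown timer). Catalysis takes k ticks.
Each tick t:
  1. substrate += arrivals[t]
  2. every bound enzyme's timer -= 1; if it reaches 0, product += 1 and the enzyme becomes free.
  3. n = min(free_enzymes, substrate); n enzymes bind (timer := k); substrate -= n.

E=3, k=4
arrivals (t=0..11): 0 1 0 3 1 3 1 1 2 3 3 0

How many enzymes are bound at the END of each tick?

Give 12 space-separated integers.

Answer: 0 1 1 3 3 3 3 3 3 3 3 3

Derivation:
t=0: arr=0 -> substrate=0 bound=0 product=0
t=1: arr=1 -> substrate=0 bound=1 product=0
t=2: arr=0 -> substrate=0 bound=1 product=0
t=3: arr=3 -> substrate=1 bound=3 product=0
t=4: arr=1 -> substrate=2 bound=3 product=0
t=5: arr=3 -> substrate=4 bound=3 product=1
t=6: arr=1 -> substrate=5 bound=3 product=1
t=7: arr=1 -> substrate=4 bound=3 product=3
t=8: arr=2 -> substrate=6 bound=3 product=3
t=9: arr=3 -> substrate=8 bound=3 product=4
t=10: arr=3 -> substrate=11 bound=3 product=4
t=11: arr=0 -> substrate=9 bound=3 product=6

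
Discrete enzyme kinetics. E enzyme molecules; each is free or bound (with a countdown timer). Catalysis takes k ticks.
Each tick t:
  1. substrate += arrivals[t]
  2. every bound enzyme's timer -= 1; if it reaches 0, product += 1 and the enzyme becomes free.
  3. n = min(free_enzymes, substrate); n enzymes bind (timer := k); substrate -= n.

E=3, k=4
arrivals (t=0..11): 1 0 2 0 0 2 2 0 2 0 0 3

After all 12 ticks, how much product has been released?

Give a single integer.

t=0: arr=1 -> substrate=0 bound=1 product=0
t=1: arr=0 -> substrate=0 bound=1 product=0
t=2: arr=2 -> substrate=0 bound=3 product=0
t=3: arr=0 -> substrate=0 bound=3 product=0
t=4: arr=0 -> substrate=0 bound=2 product=1
t=5: arr=2 -> substrate=1 bound=3 product=1
t=6: arr=2 -> substrate=1 bound=3 product=3
t=7: arr=0 -> substrate=1 bound=3 product=3
t=8: arr=2 -> substrate=3 bound=3 product=3
t=9: arr=0 -> substrate=2 bound=3 product=4
t=10: arr=0 -> substrate=0 bound=3 product=6
t=11: arr=3 -> substrate=3 bound=3 product=6

Answer: 6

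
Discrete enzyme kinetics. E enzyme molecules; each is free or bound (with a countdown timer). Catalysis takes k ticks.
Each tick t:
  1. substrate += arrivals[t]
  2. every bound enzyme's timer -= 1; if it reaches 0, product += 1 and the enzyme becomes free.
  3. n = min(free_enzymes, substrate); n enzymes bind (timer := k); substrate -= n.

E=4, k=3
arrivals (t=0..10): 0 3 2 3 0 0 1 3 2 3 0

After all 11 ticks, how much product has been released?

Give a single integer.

Answer: 11

Derivation:
t=0: arr=0 -> substrate=0 bound=0 product=0
t=1: arr=3 -> substrate=0 bound=3 product=0
t=2: arr=2 -> substrate=1 bound=4 product=0
t=3: arr=3 -> substrate=4 bound=4 product=0
t=4: arr=0 -> substrate=1 bound=4 product=3
t=5: arr=0 -> substrate=0 bound=4 product=4
t=6: arr=1 -> substrate=1 bound=4 product=4
t=7: arr=3 -> substrate=1 bound=4 product=7
t=8: arr=2 -> substrate=2 bound=4 product=8
t=9: arr=3 -> substrate=5 bound=4 product=8
t=10: arr=0 -> substrate=2 bound=4 product=11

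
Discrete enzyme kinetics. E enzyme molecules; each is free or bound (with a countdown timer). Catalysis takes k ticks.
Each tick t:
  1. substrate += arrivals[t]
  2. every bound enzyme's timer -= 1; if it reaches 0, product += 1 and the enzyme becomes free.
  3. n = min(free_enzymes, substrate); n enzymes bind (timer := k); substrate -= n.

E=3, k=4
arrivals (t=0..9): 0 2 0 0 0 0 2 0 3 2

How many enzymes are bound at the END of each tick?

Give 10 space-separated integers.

Answer: 0 2 2 2 2 0 2 2 3 3

Derivation:
t=0: arr=0 -> substrate=0 bound=0 product=0
t=1: arr=2 -> substrate=0 bound=2 product=0
t=2: arr=0 -> substrate=0 bound=2 product=0
t=3: arr=0 -> substrate=0 bound=2 product=0
t=4: arr=0 -> substrate=0 bound=2 product=0
t=5: arr=0 -> substrate=0 bound=0 product=2
t=6: arr=2 -> substrate=0 bound=2 product=2
t=7: arr=0 -> substrate=0 bound=2 product=2
t=8: arr=3 -> substrate=2 bound=3 product=2
t=9: arr=2 -> substrate=4 bound=3 product=2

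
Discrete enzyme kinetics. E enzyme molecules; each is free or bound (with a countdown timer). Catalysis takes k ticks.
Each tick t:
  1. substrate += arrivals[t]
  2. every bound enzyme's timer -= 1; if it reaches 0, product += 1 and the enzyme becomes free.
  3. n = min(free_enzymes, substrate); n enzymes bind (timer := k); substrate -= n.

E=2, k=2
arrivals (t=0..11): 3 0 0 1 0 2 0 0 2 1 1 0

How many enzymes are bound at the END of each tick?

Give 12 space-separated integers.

Answer: 2 2 1 2 1 2 2 0 2 2 2 2

Derivation:
t=0: arr=3 -> substrate=1 bound=2 product=0
t=1: arr=0 -> substrate=1 bound=2 product=0
t=2: arr=0 -> substrate=0 bound=1 product=2
t=3: arr=1 -> substrate=0 bound=2 product=2
t=4: arr=0 -> substrate=0 bound=1 product=3
t=5: arr=2 -> substrate=0 bound=2 product=4
t=6: arr=0 -> substrate=0 bound=2 product=4
t=7: arr=0 -> substrate=0 bound=0 product=6
t=8: arr=2 -> substrate=0 bound=2 product=6
t=9: arr=1 -> substrate=1 bound=2 product=6
t=10: arr=1 -> substrate=0 bound=2 product=8
t=11: arr=0 -> substrate=0 bound=2 product=8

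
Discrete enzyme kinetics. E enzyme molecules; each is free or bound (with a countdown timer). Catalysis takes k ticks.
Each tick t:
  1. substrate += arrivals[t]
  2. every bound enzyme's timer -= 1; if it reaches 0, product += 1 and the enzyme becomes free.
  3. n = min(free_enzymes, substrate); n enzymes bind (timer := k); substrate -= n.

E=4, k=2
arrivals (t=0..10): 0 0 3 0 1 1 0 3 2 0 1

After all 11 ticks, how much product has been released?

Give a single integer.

t=0: arr=0 -> substrate=0 bound=0 product=0
t=1: arr=0 -> substrate=0 bound=0 product=0
t=2: arr=3 -> substrate=0 bound=3 product=0
t=3: arr=0 -> substrate=0 bound=3 product=0
t=4: arr=1 -> substrate=0 bound=1 product=3
t=5: arr=1 -> substrate=0 bound=2 product=3
t=6: arr=0 -> substrate=0 bound=1 product=4
t=7: arr=3 -> substrate=0 bound=3 product=5
t=8: arr=2 -> substrate=1 bound=4 product=5
t=9: arr=0 -> substrate=0 bound=2 product=8
t=10: arr=1 -> substrate=0 bound=2 product=9

Answer: 9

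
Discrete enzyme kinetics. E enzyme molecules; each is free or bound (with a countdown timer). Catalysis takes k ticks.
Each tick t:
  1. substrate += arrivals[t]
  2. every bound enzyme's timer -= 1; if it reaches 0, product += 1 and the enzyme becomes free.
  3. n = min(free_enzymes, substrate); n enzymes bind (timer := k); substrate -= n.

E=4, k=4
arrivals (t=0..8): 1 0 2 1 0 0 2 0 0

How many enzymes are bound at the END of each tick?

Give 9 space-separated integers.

Answer: 1 1 3 4 3 3 3 2 2

Derivation:
t=0: arr=1 -> substrate=0 bound=1 product=0
t=1: arr=0 -> substrate=0 bound=1 product=0
t=2: arr=2 -> substrate=0 bound=3 product=0
t=3: arr=1 -> substrate=0 bound=4 product=0
t=4: arr=0 -> substrate=0 bound=3 product=1
t=5: arr=0 -> substrate=0 bound=3 product=1
t=6: arr=2 -> substrate=0 bound=3 product=3
t=7: arr=0 -> substrate=0 bound=2 product=4
t=8: arr=0 -> substrate=0 bound=2 product=4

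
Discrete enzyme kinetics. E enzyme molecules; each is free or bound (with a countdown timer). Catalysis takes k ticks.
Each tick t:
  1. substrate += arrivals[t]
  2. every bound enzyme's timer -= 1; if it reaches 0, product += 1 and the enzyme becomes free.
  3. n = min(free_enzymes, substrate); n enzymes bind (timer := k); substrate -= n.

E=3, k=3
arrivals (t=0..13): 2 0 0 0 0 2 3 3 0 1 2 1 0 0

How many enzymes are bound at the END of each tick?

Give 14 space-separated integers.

t=0: arr=2 -> substrate=0 bound=2 product=0
t=1: arr=0 -> substrate=0 bound=2 product=0
t=2: arr=0 -> substrate=0 bound=2 product=0
t=3: arr=0 -> substrate=0 bound=0 product=2
t=4: arr=0 -> substrate=0 bound=0 product=2
t=5: arr=2 -> substrate=0 bound=2 product=2
t=6: arr=3 -> substrate=2 bound=3 product=2
t=7: arr=3 -> substrate=5 bound=3 product=2
t=8: arr=0 -> substrate=3 bound=3 product=4
t=9: arr=1 -> substrate=3 bound=3 product=5
t=10: arr=2 -> substrate=5 bound=3 product=5
t=11: arr=1 -> substrate=4 bound=3 product=7
t=12: arr=0 -> substrate=3 bound=3 product=8
t=13: arr=0 -> substrate=3 bound=3 product=8

Answer: 2 2 2 0 0 2 3 3 3 3 3 3 3 3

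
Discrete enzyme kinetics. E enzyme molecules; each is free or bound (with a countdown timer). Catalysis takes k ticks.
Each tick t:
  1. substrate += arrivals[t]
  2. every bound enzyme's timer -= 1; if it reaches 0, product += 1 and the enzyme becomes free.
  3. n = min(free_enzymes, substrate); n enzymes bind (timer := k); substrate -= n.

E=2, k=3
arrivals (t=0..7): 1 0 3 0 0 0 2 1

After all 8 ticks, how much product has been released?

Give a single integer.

t=0: arr=1 -> substrate=0 bound=1 product=0
t=1: arr=0 -> substrate=0 bound=1 product=0
t=2: arr=3 -> substrate=2 bound=2 product=0
t=3: arr=0 -> substrate=1 bound=2 product=1
t=4: arr=0 -> substrate=1 bound=2 product=1
t=5: arr=0 -> substrate=0 bound=2 product=2
t=6: arr=2 -> substrate=1 bound=2 product=3
t=7: arr=1 -> substrate=2 bound=2 product=3

Answer: 3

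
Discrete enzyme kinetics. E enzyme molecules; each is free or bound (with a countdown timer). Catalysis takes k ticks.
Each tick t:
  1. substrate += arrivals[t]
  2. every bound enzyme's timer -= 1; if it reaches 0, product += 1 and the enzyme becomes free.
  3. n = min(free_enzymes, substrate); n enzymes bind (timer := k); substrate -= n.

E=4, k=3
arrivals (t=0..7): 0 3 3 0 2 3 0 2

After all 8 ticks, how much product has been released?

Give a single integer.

t=0: arr=0 -> substrate=0 bound=0 product=0
t=1: arr=3 -> substrate=0 bound=3 product=0
t=2: arr=3 -> substrate=2 bound=4 product=0
t=3: arr=0 -> substrate=2 bound=4 product=0
t=4: arr=2 -> substrate=1 bound=4 product=3
t=5: arr=3 -> substrate=3 bound=4 product=4
t=6: arr=0 -> substrate=3 bound=4 product=4
t=7: arr=2 -> substrate=2 bound=4 product=7

Answer: 7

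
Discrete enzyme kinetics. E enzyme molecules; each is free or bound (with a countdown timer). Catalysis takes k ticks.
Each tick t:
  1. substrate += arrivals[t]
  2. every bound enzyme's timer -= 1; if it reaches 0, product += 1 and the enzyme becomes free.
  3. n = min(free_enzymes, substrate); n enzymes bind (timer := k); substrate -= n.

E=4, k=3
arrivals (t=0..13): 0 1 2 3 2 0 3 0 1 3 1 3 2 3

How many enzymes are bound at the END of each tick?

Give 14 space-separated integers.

t=0: arr=0 -> substrate=0 bound=0 product=0
t=1: arr=1 -> substrate=0 bound=1 product=0
t=2: arr=2 -> substrate=0 bound=3 product=0
t=3: arr=3 -> substrate=2 bound=4 product=0
t=4: arr=2 -> substrate=3 bound=4 product=1
t=5: arr=0 -> substrate=1 bound=4 product=3
t=6: arr=3 -> substrate=3 bound=4 product=4
t=7: arr=0 -> substrate=2 bound=4 product=5
t=8: arr=1 -> substrate=1 bound=4 product=7
t=9: arr=3 -> substrate=3 bound=4 product=8
t=10: arr=1 -> substrate=3 bound=4 product=9
t=11: arr=3 -> substrate=4 bound=4 product=11
t=12: arr=2 -> substrate=5 bound=4 product=12
t=13: arr=3 -> substrate=7 bound=4 product=13

Answer: 0 1 3 4 4 4 4 4 4 4 4 4 4 4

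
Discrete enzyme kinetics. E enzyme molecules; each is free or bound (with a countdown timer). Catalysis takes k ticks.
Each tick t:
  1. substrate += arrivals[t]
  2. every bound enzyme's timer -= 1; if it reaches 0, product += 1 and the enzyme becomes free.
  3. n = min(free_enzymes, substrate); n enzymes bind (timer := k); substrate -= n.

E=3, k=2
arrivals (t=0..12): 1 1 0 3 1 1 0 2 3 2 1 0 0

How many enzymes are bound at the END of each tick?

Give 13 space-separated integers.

t=0: arr=1 -> substrate=0 bound=1 product=0
t=1: arr=1 -> substrate=0 bound=2 product=0
t=2: arr=0 -> substrate=0 bound=1 product=1
t=3: arr=3 -> substrate=0 bound=3 product=2
t=4: arr=1 -> substrate=1 bound=3 product=2
t=5: arr=1 -> substrate=0 bound=2 product=5
t=6: arr=0 -> substrate=0 bound=2 product=5
t=7: arr=2 -> substrate=0 bound=2 product=7
t=8: arr=3 -> substrate=2 bound=3 product=7
t=9: arr=2 -> substrate=2 bound=3 product=9
t=10: arr=1 -> substrate=2 bound=3 product=10
t=11: arr=0 -> substrate=0 bound=3 product=12
t=12: arr=0 -> substrate=0 bound=2 product=13

Answer: 1 2 1 3 3 2 2 2 3 3 3 3 2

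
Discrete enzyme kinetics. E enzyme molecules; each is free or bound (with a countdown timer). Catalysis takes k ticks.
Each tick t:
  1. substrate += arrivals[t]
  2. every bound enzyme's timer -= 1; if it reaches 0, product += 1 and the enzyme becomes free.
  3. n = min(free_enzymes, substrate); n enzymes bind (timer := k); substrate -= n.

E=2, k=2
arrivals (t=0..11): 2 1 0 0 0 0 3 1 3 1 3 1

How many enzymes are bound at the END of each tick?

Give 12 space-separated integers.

t=0: arr=2 -> substrate=0 bound=2 product=0
t=1: arr=1 -> substrate=1 bound=2 product=0
t=2: arr=0 -> substrate=0 bound=1 product=2
t=3: arr=0 -> substrate=0 bound=1 product=2
t=4: arr=0 -> substrate=0 bound=0 product=3
t=5: arr=0 -> substrate=0 bound=0 product=3
t=6: arr=3 -> substrate=1 bound=2 product=3
t=7: arr=1 -> substrate=2 bound=2 product=3
t=8: arr=3 -> substrate=3 bound=2 product=5
t=9: arr=1 -> substrate=4 bound=2 product=5
t=10: arr=3 -> substrate=5 bound=2 product=7
t=11: arr=1 -> substrate=6 bound=2 product=7

Answer: 2 2 1 1 0 0 2 2 2 2 2 2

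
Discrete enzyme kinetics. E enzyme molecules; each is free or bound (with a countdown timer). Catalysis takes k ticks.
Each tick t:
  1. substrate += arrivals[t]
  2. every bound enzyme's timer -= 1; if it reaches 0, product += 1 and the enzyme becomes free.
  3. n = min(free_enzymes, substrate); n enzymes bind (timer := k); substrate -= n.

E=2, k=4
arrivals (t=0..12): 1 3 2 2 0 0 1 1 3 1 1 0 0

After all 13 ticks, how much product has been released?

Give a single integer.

t=0: arr=1 -> substrate=0 bound=1 product=0
t=1: arr=3 -> substrate=2 bound=2 product=0
t=2: arr=2 -> substrate=4 bound=2 product=0
t=3: arr=2 -> substrate=6 bound=2 product=0
t=4: arr=0 -> substrate=5 bound=2 product=1
t=5: arr=0 -> substrate=4 bound=2 product=2
t=6: arr=1 -> substrate=5 bound=2 product=2
t=7: arr=1 -> substrate=6 bound=2 product=2
t=8: arr=3 -> substrate=8 bound=2 product=3
t=9: arr=1 -> substrate=8 bound=2 product=4
t=10: arr=1 -> substrate=9 bound=2 product=4
t=11: arr=0 -> substrate=9 bound=2 product=4
t=12: arr=0 -> substrate=8 bound=2 product=5

Answer: 5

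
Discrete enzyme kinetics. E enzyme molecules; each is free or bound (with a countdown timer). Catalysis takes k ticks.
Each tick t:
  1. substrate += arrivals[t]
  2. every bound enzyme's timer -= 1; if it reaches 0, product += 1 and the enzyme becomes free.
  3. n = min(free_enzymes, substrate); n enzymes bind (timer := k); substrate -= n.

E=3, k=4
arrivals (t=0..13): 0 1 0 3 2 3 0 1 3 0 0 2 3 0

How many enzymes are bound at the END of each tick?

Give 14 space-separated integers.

t=0: arr=0 -> substrate=0 bound=0 product=0
t=1: arr=1 -> substrate=0 bound=1 product=0
t=2: arr=0 -> substrate=0 bound=1 product=0
t=3: arr=3 -> substrate=1 bound=3 product=0
t=4: arr=2 -> substrate=3 bound=3 product=0
t=5: arr=3 -> substrate=5 bound=3 product=1
t=6: arr=0 -> substrate=5 bound=3 product=1
t=7: arr=1 -> substrate=4 bound=3 product=3
t=8: arr=3 -> substrate=7 bound=3 product=3
t=9: arr=0 -> substrate=6 bound=3 product=4
t=10: arr=0 -> substrate=6 bound=3 product=4
t=11: arr=2 -> substrate=6 bound=3 product=6
t=12: arr=3 -> substrate=9 bound=3 product=6
t=13: arr=0 -> substrate=8 bound=3 product=7

Answer: 0 1 1 3 3 3 3 3 3 3 3 3 3 3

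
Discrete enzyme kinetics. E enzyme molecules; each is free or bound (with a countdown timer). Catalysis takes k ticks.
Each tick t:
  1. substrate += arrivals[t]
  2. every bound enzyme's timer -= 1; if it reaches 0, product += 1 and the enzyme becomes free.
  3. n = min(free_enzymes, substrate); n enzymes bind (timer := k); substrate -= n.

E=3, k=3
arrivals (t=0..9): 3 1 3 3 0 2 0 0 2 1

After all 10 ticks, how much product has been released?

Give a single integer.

t=0: arr=3 -> substrate=0 bound=3 product=0
t=1: arr=1 -> substrate=1 bound=3 product=0
t=2: arr=3 -> substrate=4 bound=3 product=0
t=3: arr=3 -> substrate=4 bound=3 product=3
t=4: arr=0 -> substrate=4 bound=3 product=3
t=5: arr=2 -> substrate=6 bound=3 product=3
t=6: arr=0 -> substrate=3 bound=3 product=6
t=7: arr=0 -> substrate=3 bound=3 product=6
t=8: arr=2 -> substrate=5 bound=3 product=6
t=9: arr=1 -> substrate=3 bound=3 product=9

Answer: 9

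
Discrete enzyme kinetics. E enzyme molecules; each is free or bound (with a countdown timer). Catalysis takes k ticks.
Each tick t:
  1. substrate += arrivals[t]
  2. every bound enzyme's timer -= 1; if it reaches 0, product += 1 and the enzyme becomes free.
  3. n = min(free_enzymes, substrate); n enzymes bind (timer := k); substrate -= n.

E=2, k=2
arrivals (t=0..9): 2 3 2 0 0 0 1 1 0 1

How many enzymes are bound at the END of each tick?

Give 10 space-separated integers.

Answer: 2 2 2 2 2 2 2 2 1 2

Derivation:
t=0: arr=2 -> substrate=0 bound=2 product=0
t=1: arr=3 -> substrate=3 bound=2 product=0
t=2: arr=2 -> substrate=3 bound=2 product=2
t=3: arr=0 -> substrate=3 bound=2 product=2
t=4: arr=0 -> substrate=1 bound=2 product=4
t=5: arr=0 -> substrate=1 bound=2 product=4
t=6: arr=1 -> substrate=0 bound=2 product=6
t=7: arr=1 -> substrate=1 bound=2 product=6
t=8: arr=0 -> substrate=0 bound=1 product=8
t=9: arr=1 -> substrate=0 bound=2 product=8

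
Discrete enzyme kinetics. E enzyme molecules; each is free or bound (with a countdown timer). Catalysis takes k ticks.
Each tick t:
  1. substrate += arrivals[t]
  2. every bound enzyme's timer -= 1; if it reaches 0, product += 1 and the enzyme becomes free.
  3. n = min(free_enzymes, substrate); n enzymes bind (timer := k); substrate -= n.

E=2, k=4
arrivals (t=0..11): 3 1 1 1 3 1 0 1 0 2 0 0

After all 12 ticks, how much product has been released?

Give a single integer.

t=0: arr=3 -> substrate=1 bound=2 product=0
t=1: arr=1 -> substrate=2 bound=2 product=0
t=2: arr=1 -> substrate=3 bound=2 product=0
t=3: arr=1 -> substrate=4 bound=2 product=0
t=4: arr=3 -> substrate=5 bound=2 product=2
t=5: arr=1 -> substrate=6 bound=2 product=2
t=6: arr=0 -> substrate=6 bound=2 product=2
t=7: arr=1 -> substrate=7 bound=2 product=2
t=8: arr=0 -> substrate=5 bound=2 product=4
t=9: arr=2 -> substrate=7 bound=2 product=4
t=10: arr=0 -> substrate=7 bound=2 product=4
t=11: arr=0 -> substrate=7 bound=2 product=4

Answer: 4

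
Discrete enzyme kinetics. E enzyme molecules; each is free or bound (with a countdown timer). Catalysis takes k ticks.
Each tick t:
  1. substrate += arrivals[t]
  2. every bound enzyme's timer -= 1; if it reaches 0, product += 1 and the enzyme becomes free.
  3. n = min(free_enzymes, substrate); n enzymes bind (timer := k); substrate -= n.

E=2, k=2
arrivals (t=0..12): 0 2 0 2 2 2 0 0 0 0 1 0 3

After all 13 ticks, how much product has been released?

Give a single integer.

Answer: 9

Derivation:
t=0: arr=0 -> substrate=0 bound=0 product=0
t=1: arr=2 -> substrate=0 bound=2 product=0
t=2: arr=0 -> substrate=0 bound=2 product=0
t=3: arr=2 -> substrate=0 bound=2 product=2
t=4: arr=2 -> substrate=2 bound=2 product=2
t=5: arr=2 -> substrate=2 bound=2 product=4
t=6: arr=0 -> substrate=2 bound=2 product=4
t=7: arr=0 -> substrate=0 bound=2 product=6
t=8: arr=0 -> substrate=0 bound=2 product=6
t=9: arr=0 -> substrate=0 bound=0 product=8
t=10: arr=1 -> substrate=0 bound=1 product=8
t=11: arr=0 -> substrate=0 bound=1 product=8
t=12: arr=3 -> substrate=1 bound=2 product=9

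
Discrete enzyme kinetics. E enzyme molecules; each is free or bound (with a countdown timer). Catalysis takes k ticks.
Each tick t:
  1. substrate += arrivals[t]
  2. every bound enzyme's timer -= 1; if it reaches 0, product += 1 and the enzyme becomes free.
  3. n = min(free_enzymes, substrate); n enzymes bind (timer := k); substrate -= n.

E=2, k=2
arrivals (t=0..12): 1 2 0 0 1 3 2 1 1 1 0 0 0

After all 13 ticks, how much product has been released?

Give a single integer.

Answer: 10

Derivation:
t=0: arr=1 -> substrate=0 bound=1 product=0
t=1: arr=2 -> substrate=1 bound=2 product=0
t=2: arr=0 -> substrate=0 bound=2 product=1
t=3: arr=0 -> substrate=0 bound=1 product=2
t=4: arr=1 -> substrate=0 bound=1 product=3
t=5: arr=3 -> substrate=2 bound=2 product=3
t=6: arr=2 -> substrate=3 bound=2 product=4
t=7: arr=1 -> substrate=3 bound=2 product=5
t=8: arr=1 -> substrate=3 bound=2 product=6
t=9: arr=1 -> substrate=3 bound=2 product=7
t=10: arr=0 -> substrate=2 bound=2 product=8
t=11: arr=0 -> substrate=1 bound=2 product=9
t=12: arr=0 -> substrate=0 bound=2 product=10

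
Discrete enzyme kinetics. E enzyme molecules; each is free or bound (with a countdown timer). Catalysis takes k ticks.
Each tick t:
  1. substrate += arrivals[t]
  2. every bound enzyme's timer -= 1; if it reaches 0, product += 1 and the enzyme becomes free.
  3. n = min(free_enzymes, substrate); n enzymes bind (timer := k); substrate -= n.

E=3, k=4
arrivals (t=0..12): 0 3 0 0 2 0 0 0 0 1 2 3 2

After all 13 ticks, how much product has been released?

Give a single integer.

Answer: 5

Derivation:
t=0: arr=0 -> substrate=0 bound=0 product=0
t=1: arr=3 -> substrate=0 bound=3 product=0
t=2: arr=0 -> substrate=0 bound=3 product=0
t=3: arr=0 -> substrate=0 bound=3 product=0
t=4: arr=2 -> substrate=2 bound=3 product=0
t=5: arr=0 -> substrate=0 bound=2 product=3
t=6: arr=0 -> substrate=0 bound=2 product=3
t=7: arr=0 -> substrate=0 bound=2 product=3
t=8: arr=0 -> substrate=0 bound=2 product=3
t=9: arr=1 -> substrate=0 bound=1 product=5
t=10: arr=2 -> substrate=0 bound=3 product=5
t=11: arr=3 -> substrate=3 bound=3 product=5
t=12: arr=2 -> substrate=5 bound=3 product=5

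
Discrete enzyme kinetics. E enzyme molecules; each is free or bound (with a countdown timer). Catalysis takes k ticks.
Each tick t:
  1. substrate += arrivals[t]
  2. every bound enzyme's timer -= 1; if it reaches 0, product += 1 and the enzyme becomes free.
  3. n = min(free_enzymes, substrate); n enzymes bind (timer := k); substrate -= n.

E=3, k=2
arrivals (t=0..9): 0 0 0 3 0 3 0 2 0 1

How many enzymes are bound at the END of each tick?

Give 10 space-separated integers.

Answer: 0 0 0 3 3 3 3 2 2 1

Derivation:
t=0: arr=0 -> substrate=0 bound=0 product=0
t=1: arr=0 -> substrate=0 bound=0 product=0
t=2: arr=0 -> substrate=0 bound=0 product=0
t=3: arr=3 -> substrate=0 bound=3 product=0
t=4: arr=0 -> substrate=0 bound=3 product=0
t=5: arr=3 -> substrate=0 bound=3 product=3
t=6: arr=0 -> substrate=0 bound=3 product=3
t=7: arr=2 -> substrate=0 bound=2 product=6
t=8: arr=0 -> substrate=0 bound=2 product=6
t=9: arr=1 -> substrate=0 bound=1 product=8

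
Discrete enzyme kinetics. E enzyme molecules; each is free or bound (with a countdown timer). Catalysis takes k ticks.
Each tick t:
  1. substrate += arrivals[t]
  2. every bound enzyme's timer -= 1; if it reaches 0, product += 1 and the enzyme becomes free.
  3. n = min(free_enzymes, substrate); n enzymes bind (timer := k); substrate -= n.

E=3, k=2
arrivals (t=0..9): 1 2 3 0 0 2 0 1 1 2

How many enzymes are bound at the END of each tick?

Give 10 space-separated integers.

Answer: 1 3 3 3 2 2 2 1 2 3

Derivation:
t=0: arr=1 -> substrate=0 bound=1 product=0
t=1: arr=2 -> substrate=0 bound=3 product=0
t=2: arr=3 -> substrate=2 bound=3 product=1
t=3: arr=0 -> substrate=0 bound=3 product=3
t=4: arr=0 -> substrate=0 bound=2 product=4
t=5: arr=2 -> substrate=0 bound=2 product=6
t=6: arr=0 -> substrate=0 bound=2 product=6
t=7: arr=1 -> substrate=0 bound=1 product=8
t=8: arr=1 -> substrate=0 bound=2 product=8
t=9: arr=2 -> substrate=0 bound=3 product=9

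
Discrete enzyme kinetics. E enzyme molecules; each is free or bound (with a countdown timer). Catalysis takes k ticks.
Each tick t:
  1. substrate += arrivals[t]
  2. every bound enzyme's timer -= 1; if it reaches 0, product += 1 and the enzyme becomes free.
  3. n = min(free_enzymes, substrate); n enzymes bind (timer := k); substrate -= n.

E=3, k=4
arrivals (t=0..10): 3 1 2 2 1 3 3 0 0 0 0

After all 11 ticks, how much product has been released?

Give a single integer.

t=0: arr=3 -> substrate=0 bound=3 product=0
t=1: arr=1 -> substrate=1 bound=3 product=0
t=2: arr=2 -> substrate=3 bound=3 product=0
t=3: arr=2 -> substrate=5 bound=3 product=0
t=4: arr=1 -> substrate=3 bound=3 product=3
t=5: arr=3 -> substrate=6 bound=3 product=3
t=6: arr=3 -> substrate=9 bound=3 product=3
t=7: arr=0 -> substrate=9 bound=3 product=3
t=8: arr=0 -> substrate=6 bound=3 product=6
t=9: arr=0 -> substrate=6 bound=3 product=6
t=10: arr=0 -> substrate=6 bound=3 product=6

Answer: 6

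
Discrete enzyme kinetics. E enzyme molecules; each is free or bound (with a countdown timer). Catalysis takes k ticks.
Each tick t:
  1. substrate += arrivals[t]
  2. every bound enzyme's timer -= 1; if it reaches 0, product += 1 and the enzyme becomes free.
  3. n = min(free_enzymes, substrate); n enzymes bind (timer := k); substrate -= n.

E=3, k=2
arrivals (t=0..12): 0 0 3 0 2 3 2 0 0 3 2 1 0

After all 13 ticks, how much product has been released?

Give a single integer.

t=0: arr=0 -> substrate=0 bound=0 product=0
t=1: arr=0 -> substrate=0 bound=0 product=0
t=2: arr=3 -> substrate=0 bound=3 product=0
t=3: arr=0 -> substrate=0 bound=3 product=0
t=4: arr=2 -> substrate=0 bound=2 product=3
t=5: arr=3 -> substrate=2 bound=3 product=3
t=6: arr=2 -> substrate=2 bound=3 product=5
t=7: arr=0 -> substrate=1 bound=3 product=6
t=8: arr=0 -> substrate=0 bound=2 product=8
t=9: arr=3 -> substrate=1 bound=3 product=9
t=10: arr=2 -> substrate=2 bound=3 product=10
t=11: arr=1 -> substrate=1 bound=3 product=12
t=12: arr=0 -> substrate=0 bound=3 product=13

Answer: 13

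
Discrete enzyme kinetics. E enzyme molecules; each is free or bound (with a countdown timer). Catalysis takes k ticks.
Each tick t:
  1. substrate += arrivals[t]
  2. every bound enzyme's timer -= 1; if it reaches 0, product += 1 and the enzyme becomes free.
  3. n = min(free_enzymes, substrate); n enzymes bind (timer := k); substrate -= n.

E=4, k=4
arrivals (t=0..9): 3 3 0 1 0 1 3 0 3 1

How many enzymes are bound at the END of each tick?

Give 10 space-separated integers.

t=0: arr=3 -> substrate=0 bound=3 product=0
t=1: arr=3 -> substrate=2 bound=4 product=0
t=2: arr=0 -> substrate=2 bound=4 product=0
t=3: arr=1 -> substrate=3 bound=4 product=0
t=4: arr=0 -> substrate=0 bound=4 product=3
t=5: arr=1 -> substrate=0 bound=4 product=4
t=6: arr=3 -> substrate=3 bound=4 product=4
t=7: arr=0 -> substrate=3 bound=4 product=4
t=8: arr=3 -> substrate=3 bound=4 product=7
t=9: arr=1 -> substrate=3 bound=4 product=8

Answer: 3 4 4 4 4 4 4 4 4 4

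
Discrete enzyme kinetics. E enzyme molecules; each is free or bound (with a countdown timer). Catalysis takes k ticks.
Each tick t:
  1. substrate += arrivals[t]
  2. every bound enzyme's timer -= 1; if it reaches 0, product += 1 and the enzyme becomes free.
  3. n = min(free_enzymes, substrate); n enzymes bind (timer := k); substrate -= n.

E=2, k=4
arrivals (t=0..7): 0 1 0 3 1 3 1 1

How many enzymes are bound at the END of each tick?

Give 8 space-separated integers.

Answer: 0 1 1 2 2 2 2 2

Derivation:
t=0: arr=0 -> substrate=0 bound=0 product=0
t=1: arr=1 -> substrate=0 bound=1 product=0
t=2: arr=0 -> substrate=0 bound=1 product=0
t=3: arr=3 -> substrate=2 bound=2 product=0
t=4: arr=1 -> substrate=3 bound=2 product=0
t=5: arr=3 -> substrate=5 bound=2 product=1
t=6: arr=1 -> substrate=6 bound=2 product=1
t=7: arr=1 -> substrate=6 bound=2 product=2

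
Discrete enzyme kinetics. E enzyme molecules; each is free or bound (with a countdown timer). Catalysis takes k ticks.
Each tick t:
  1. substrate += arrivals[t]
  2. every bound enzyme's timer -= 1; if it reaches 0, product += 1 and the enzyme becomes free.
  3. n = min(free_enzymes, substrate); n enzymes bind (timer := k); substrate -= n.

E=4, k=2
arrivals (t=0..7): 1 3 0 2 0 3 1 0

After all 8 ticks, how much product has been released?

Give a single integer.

Answer: 9

Derivation:
t=0: arr=1 -> substrate=0 bound=1 product=0
t=1: arr=3 -> substrate=0 bound=4 product=0
t=2: arr=0 -> substrate=0 bound=3 product=1
t=3: arr=2 -> substrate=0 bound=2 product=4
t=4: arr=0 -> substrate=0 bound=2 product=4
t=5: arr=3 -> substrate=0 bound=3 product=6
t=6: arr=1 -> substrate=0 bound=4 product=6
t=7: arr=0 -> substrate=0 bound=1 product=9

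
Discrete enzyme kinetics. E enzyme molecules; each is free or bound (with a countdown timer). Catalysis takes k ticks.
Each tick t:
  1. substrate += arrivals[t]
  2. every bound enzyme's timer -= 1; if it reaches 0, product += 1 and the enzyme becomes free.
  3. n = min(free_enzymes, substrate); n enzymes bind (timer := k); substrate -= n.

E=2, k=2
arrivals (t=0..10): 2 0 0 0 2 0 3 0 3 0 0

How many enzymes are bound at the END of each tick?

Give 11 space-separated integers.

Answer: 2 2 0 0 2 2 2 2 2 2 2

Derivation:
t=0: arr=2 -> substrate=0 bound=2 product=0
t=1: arr=0 -> substrate=0 bound=2 product=0
t=2: arr=0 -> substrate=0 bound=0 product=2
t=3: arr=0 -> substrate=0 bound=0 product=2
t=4: arr=2 -> substrate=0 bound=2 product=2
t=5: arr=0 -> substrate=0 bound=2 product=2
t=6: arr=3 -> substrate=1 bound=2 product=4
t=7: arr=0 -> substrate=1 bound=2 product=4
t=8: arr=3 -> substrate=2 bound=2 product=6
t=9: arr=0 -> substrate=2 bound=2 product=6
t=10: arr=0 -> substrate=0 bound=2 product=8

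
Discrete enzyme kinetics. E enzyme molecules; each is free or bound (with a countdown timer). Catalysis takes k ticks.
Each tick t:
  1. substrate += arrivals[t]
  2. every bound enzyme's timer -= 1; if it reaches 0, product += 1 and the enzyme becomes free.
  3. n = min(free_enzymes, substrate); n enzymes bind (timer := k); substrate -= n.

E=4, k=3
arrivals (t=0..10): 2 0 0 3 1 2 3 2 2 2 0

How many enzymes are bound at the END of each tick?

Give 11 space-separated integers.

Answer: 2 2 2 3 4 4 4 4 4 4 4

Derivation:
t=0: arr=2 -> substrate=0 bound=2 product=0
t=1: arr=0 -> substrate=0 bound=2 product=0
t=2: arr=0 -> substrate=0 bound=2 product=0
t=3: arr=3 -> substrate=0 bound=3 product=2
t=4: arr=1 -> substrate=0 bound=4 product=2
t=5: arr=2 -> substrate=2 bound=4 product=2
t=6: arr=3 -> substrate=2 bound=4 product=5
t=7: arr=2 -> substrate=3 bound=4 product=6
t=8: arr=2 -> substrate=5 bound=4 product=6
t=9: arr=2 -> substrate=4 bound=4 product=9
t=10: arr=0 -> substrate=3 bound=4 product=10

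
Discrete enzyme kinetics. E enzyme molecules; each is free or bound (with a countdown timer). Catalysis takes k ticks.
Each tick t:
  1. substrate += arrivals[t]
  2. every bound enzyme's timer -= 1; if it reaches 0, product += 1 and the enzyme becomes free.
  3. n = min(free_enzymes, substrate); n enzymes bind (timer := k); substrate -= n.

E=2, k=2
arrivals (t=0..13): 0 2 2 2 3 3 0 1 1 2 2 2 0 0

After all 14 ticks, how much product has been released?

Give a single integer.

t=0: arr=0 -> substrate=0 bound=0 product=0
t=1: arr=2 -> substrate=0 bound=2 product=0
t=2: arr=2 -> substrate=2 bound=2 product=0
t=3: arr=2 -> substrate=2 bound=2 product=2
t=4: arr=3 -> substrate=5 bound=2 product=2
t=5: arr=3 -> substrate=6 bound=2 product=4
t=6: arr=0 -> substrate=6 bound=2 product=4
t=7: arr=1 -> substrate=5 bound=2 product=6
t=8: arr=1 -> substrate=6 bound=2 product=6
t=9: arr=2 -> substrate=6 bound=2 product=8
t=10: arr=2 -> substrate=8 bound=2 product=8
t=11: arr=2 -> substrate=8 bound=2 product=10
t=12: arr=0 -> substrate=8 bound=2 product=10
t=13: arr=0 -> substrate=6 bound=2 product=12

Answer: 12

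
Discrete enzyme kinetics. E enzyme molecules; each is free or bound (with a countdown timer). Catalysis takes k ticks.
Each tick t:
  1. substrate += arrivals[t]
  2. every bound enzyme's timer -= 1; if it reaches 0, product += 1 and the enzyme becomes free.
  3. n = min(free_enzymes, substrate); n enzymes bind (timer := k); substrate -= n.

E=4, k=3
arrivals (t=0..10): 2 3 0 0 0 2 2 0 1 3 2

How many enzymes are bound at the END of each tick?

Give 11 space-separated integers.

t=0: arr=2 -> substrate=0 bound=2 product=0
t=1: arr=3 -> substrate=1 bound=4 product=0
t=2: arr=0 -> substrate=1 bound=4 product=0
t=3: arr=0 -> substrate=0 bound=3 product=2
t=4: arr=0 -> substrate=0 bound=1 product=4
t=5: arr=2 -> substrate=0 bound=3 product=4
t=6: arr=2 -> substrate=0 bound=4 product=5
t=7: arr=0 -> substrate=0 bound=4 product=5
t=8: arr=1 -> substrate=0 bound=3 product=7
t=9: arr=3 -> substrate=0 bound=4 product=9
t=10: arr=2 -> substrate=2 bound=4 product=9

Answer: 2 4 4 3 1 3 4 4 3 4 4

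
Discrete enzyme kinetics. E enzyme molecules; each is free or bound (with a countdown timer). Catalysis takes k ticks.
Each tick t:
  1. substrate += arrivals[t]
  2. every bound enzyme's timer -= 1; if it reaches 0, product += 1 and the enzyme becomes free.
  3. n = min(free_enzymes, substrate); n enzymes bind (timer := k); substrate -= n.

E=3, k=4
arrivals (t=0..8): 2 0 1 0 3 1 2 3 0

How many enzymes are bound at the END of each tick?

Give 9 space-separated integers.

t=0: arr=2 -> substrate=0 bound=2 product=0
t=1: arr=0 -> substrate=0 bound=2 product=0
t=2: arr=1 -> substrate=0 bound=3 product=0
t=3: arr=0 -> substrate=0 bound=3 product=0
t=4: arr=3 -> substrate=1 bound=3 product=2
t=5: arr=1 -> substrate=2 bound=3 product=2
t=6: arr=2 -> substrate=3 bound=3 product=3
t=7: arr=3 -> substrate=6 bound=3 product=3
t=8: arr=0 -> substrate=4 bound=3 product=5

Answer: 2 2 3 3 3 3 3 3 3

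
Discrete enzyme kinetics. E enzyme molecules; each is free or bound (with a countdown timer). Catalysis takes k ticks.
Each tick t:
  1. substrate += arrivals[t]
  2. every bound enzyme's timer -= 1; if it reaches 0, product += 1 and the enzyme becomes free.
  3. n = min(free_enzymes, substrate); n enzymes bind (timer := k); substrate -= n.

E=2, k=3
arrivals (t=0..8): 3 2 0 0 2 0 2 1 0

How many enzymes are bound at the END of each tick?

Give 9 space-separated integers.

Answer: 2 2 2 2 2 2 2 2 2

Derivation:
t=0: arr=3 -> substrate=1 bound=2 product=0
t=1: arr=2 -> substrate=3 bound=2 product=0
t=2: arr=0 -> substrate=3 bound=2 product=0
t=3: arr=0 -> substrate=1 bound=2 product=2
t=4: arr=2 -> substrate=3 bound=2 product=2
t=5: arr=0 -> substrate=3 bound=2 product=2
t=6: arr=2 -> substrate=3 bound=2 product=4
t=7: arr=1 -> substrate=4 bound=2 product=4
t=8: arr=0 -> substrate=4 bound=2 product=4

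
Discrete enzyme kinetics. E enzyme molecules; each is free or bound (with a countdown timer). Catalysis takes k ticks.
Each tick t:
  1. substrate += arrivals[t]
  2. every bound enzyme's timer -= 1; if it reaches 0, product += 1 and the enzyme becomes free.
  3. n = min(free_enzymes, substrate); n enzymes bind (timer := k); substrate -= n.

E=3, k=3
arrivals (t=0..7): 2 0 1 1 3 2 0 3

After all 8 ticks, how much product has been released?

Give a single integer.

t=0: arr=2 -> substrate=0 bound=2 product=0
t=1: arr=0 -> substrate=0 bound=2 product=0
t=2: arr=1 -> substrate=0 bound=3 product=0
t=3: arr=1 -> substrate=0 bound=2 product=2
t=4: arr=3 -> substrate=2 bound=3 product=2
t=5: arr=2 -> substrate=3 bound=3 product=3
t=6: arr=0 -> substrate=2 bound=3 product=4
t=7: arr=3 -> substrate=4 bound=3 product=5

Answer: 5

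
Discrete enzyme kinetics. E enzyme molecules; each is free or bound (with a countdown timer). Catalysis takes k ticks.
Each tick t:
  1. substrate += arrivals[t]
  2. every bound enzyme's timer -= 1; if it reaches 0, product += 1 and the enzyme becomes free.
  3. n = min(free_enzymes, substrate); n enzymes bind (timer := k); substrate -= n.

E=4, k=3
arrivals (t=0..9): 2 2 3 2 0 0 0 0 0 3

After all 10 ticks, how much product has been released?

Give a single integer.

t=0: arr=2 -> substrate=0 bound=2 product=0
t=1: arr=2 -> substrate=0 bound=4 product=0
t=2: arr=3 -> substrate=3 bound=4 product=0
t=3: arr=2 -> substrate=3 bound=4 product=2
t=4: arr=0 -> substrate=1 bound=4 product=4
t=5: arr=0 -> substrate=1 bound=4 product=4
t=6: arr=0 -> substrate=0 bound=3 product=6
t=7: arr=0 -> substrate=0 bound=1 product=8
t=8: arr=0 -> substrate=0 bound=1 product=8
t=9: arr=3 -> substrate=0 bound=3 product=9

Answer: 9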